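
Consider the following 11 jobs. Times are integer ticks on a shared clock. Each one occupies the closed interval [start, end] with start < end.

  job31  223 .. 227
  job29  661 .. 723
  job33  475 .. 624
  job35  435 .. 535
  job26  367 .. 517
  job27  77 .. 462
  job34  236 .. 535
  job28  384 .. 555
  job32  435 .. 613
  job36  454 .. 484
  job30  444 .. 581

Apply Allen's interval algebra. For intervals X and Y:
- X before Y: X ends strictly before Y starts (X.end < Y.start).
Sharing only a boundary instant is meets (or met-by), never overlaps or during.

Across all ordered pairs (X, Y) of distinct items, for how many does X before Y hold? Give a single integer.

Checking all 110 ordered pairs for relation 'before'; matching pairs in alphabetical order:
(job26, job29): job26 before job29 ✓
(job27, job29): job27 before job29 ✓
(job27, job33): job27 before job33 ✓
(job28, job29): job28 before job29 ✓
(job30, job29): job30 before job29 ✓
(job31, job26): job31 before job26 ✓
(job31, job28): job31 before job28 ✓
(job31, job29): job31 before job29 ✓
(job31, job30): job31 before job30 ✓
(job31, job32): job31 before job32 ✓
(job31, job33): job31 before job33 ✓
(job31, job34): job31 before job34 ✓
(job31, job35): job31 before job35 ✓
(job31, job36): job31 before job36 ✓
(job32, job29): job32 before job29 ✓
(job33, job29): job33 before job29 ✓
(job34, job29): job34 before job29 ✓
(job35, job29): job35 before job29 ✓
(job36, job29): job36 before job29 ✓
Count: 19.

19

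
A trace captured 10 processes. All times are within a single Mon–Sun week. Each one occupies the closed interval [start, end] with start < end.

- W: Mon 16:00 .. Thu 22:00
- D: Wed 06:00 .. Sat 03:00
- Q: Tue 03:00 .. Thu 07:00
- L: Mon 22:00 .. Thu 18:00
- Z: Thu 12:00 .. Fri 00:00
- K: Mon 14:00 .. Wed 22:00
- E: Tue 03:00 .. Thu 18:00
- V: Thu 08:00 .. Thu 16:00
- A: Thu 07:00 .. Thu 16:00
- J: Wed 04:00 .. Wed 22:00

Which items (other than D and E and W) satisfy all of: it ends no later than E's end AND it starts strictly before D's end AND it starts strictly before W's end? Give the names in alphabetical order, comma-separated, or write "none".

Conditions: its end is no later than E's end (X.end <= Thu 18:00) AND its start is strictly before D's end (X.start < Sat 03:00) AND its start is strictly before W's end (X.start < Thu 22:00).
A: end Thu 16:00 <= Thu 18:00? ✓; start Thu 07:00 < Sat 03:00? ✓; start Thu 07:00 < Thu 22:00? ✓ → yes.
J: end Wed 22:00 <= Thu 18:00? ✓; start Wed 04:00 < Sat 03:00? ✓; start Wed 04:00 < Thu 22:00? ✓ → yes.
K: end Wed 22:00 <= Thu 18:00? ✓; start Mon 14:00 < Sat 03:00? ✓; start Mon 14:00 < Thu 22:00? ✓ → yes.
L: end Thu 18:00 <= Thu 18:00? ✓; start Mon 22:00 < Sat 03:00? ✓; start Mon 22:00 < Thu 22:00? ✓ → yes.
Q: end Thu 07:00 <= Thu 18:00? ✓; start Tue 03:00 < Sat 03:00? ✓; start Tue 03:00 < Thu 22:00? ✓ → yes.
V: end Thu 16:00 <= Thu 18:00? ✓; start Thu 08:00 < Sat 03:00? ✓; start Thu 08:00 < Thu 22:00? ✓ → yes.
Z: end Fri 00:00 <= Thu 18:00? ✗; start Thu 12:00 < Sat 03:00? ✓; start Thu 12:00 < Thu 22:00? ✓ → no.
Result: A, J, K, L, Q, V.

A, J, K, L, Q, V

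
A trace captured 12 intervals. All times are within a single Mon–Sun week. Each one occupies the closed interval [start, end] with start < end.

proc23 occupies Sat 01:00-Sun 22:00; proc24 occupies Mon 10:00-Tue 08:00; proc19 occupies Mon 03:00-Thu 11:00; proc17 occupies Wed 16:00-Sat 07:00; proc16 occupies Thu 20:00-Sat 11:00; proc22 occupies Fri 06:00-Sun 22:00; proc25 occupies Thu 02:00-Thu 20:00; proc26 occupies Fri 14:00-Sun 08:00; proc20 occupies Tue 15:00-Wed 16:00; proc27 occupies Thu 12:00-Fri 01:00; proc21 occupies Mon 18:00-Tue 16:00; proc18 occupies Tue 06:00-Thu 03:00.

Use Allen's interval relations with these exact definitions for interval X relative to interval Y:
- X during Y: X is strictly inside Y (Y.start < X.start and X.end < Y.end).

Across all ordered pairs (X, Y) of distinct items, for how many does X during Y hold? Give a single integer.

8

Checking all 132 ordered pairs for relation 'during'; matching pairs in alphabetical order:
(proc18, proc19): proc18 during proc19 ✓
(proc20, proc18): proc20 during proc18 ✓
(proc20, proc19): proc20 during proc19 ✓
(proc21, proc19): proc21 during proc19 ✓
(proc24, proc19): proc24 during proc19 ✓
(proc25, proc17): proc25 during proc17 ✓
(proc26, proc22): proc26 during proc22 ✓
(proc27, proc17): proc27 during proc17 ✓
Count: 8.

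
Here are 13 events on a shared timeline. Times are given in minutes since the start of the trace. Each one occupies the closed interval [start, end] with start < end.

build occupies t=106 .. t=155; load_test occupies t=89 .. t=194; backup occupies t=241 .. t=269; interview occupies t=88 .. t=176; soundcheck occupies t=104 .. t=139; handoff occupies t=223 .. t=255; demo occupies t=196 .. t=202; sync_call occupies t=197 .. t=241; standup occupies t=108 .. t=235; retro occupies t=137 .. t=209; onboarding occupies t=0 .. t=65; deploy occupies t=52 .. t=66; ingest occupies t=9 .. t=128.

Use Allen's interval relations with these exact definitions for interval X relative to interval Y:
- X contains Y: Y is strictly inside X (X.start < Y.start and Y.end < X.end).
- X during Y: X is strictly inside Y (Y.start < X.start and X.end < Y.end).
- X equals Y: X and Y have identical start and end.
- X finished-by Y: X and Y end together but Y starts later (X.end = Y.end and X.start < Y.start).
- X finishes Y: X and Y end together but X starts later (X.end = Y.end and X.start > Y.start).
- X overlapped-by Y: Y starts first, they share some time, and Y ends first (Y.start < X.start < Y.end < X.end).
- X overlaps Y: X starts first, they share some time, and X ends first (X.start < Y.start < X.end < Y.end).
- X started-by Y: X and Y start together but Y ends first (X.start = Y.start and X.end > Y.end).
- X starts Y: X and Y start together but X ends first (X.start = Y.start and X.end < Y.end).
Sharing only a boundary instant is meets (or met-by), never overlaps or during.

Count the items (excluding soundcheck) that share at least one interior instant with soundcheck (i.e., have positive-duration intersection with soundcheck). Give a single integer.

Target soundcheck = [t=104, t=139].
backup [t=241, t=269] → after → no.
build [t=106, t=155] → overlapped-by → counts.
demo [t=196, t=202] → after → no.
deploy [t=52, t=66] → before → no.
handoff [t=223, t=255] → after → no.
ingest [t=9, t=128] → overlaps → counts.
interview [t=88, t=176] → contains → counts.
load_test [t=89, t=194] → contains → counts.
onboarding [t=0, t=65] → before → no.
retro [t=137, t=209] → overlapped-by → counts.
standup [t=108, t=235] → overlapped-by → counts.
sync_call [t=197, t=241] → after → no.
Total: 6.

6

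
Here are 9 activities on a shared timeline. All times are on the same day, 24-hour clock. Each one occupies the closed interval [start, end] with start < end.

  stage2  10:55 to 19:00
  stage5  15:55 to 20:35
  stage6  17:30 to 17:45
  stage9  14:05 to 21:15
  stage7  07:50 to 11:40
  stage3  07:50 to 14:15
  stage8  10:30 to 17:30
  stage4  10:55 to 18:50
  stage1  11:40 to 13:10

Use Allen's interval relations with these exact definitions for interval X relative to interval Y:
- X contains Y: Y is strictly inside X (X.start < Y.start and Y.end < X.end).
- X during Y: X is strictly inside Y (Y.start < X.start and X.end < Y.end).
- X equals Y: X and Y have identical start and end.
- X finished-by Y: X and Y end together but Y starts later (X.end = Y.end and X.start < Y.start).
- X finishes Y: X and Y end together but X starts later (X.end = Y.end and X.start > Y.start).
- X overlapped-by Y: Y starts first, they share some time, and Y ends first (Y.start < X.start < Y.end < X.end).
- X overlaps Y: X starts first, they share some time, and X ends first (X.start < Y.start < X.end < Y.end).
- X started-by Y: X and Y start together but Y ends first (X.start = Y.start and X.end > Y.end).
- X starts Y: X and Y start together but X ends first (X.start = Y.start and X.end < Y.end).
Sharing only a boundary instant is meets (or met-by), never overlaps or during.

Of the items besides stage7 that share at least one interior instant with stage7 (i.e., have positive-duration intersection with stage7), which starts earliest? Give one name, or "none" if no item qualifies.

stage3

Target stage7 = [07:50, 11:40].
stage1 [11:40, 13:10] → met-by → excluded.
stage2 [10:55, 19:00] → overlapped-by → candidate.
stage3 [07:50, 14:15] → started-by → candidate.
stage4 [10:55, 18:50] → overlapped-by → candidate.
stage5 [15:55, 20:35] → after → excluded.
stage6 [17:30, 17:45] → after → excluded.
stage8 [10:30, 17:30] → overlapped-by → candidate.
stage9 [14:05, 21:15] → after → excluded.
Among candidates, earliest start is 07:50 → stage3.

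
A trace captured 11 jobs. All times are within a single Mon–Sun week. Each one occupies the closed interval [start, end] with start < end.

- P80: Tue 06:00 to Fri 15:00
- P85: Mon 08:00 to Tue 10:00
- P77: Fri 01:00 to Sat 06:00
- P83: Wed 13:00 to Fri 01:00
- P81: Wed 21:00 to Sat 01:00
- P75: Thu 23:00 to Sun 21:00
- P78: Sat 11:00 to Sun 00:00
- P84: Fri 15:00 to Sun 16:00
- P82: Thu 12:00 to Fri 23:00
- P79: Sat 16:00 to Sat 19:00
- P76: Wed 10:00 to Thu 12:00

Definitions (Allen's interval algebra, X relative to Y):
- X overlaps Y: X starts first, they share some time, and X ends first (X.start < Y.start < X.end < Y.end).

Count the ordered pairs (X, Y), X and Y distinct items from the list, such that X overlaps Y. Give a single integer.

17

Checking all 110 ordered pairs for relation 'overlaps'; matching pairs in alphabetical order:
(P76, P81): P76 overlaps P81 ✓
(P76, P83): P76 overlaps P83 ✓
(P77, P84): P77 overlaps P84 ✓
(P80, P75): P80 overlaps P75 ✓
(P80, P77): P80 overlaps P77 ✓
(P80, P81): P80 overlaps P81 ✓
(P80, P82): P80 overlaps P82 ✓
(P81, P75): P81 overlaps P75 ✓
(P81, P77): P81 overlaps P77 ✓
(P81, P84): P81 overlaps P84 ✓
(P82, P75): P82 overlaps P75 ✓
(P82, P77): P82 overlaps P77 ✓
(P82, P84): P82 overlaps P84 ✓
(P83, P75): P83 overlaps P75 ✓
(P83, P81): P83 overlaps P81 ✓
(P83, P82): P83 overlaps P82 ✓
(P85, P80): P85 overlaps P80 ✓
Count: 17.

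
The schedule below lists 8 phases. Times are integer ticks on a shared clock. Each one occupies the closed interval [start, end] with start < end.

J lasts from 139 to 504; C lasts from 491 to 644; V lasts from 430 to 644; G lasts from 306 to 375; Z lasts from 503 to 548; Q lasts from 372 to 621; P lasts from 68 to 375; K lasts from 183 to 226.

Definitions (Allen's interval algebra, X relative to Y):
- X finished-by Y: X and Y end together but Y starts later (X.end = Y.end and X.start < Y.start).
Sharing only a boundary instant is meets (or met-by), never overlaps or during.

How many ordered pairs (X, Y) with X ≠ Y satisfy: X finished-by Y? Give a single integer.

Checking all 56 ordered pairs for relation 'finished-by'; matching pairs in alphabetical order:
(P, G): P finished-by G ✓
(V, C): V finished-by C ✓
Count: 2.

2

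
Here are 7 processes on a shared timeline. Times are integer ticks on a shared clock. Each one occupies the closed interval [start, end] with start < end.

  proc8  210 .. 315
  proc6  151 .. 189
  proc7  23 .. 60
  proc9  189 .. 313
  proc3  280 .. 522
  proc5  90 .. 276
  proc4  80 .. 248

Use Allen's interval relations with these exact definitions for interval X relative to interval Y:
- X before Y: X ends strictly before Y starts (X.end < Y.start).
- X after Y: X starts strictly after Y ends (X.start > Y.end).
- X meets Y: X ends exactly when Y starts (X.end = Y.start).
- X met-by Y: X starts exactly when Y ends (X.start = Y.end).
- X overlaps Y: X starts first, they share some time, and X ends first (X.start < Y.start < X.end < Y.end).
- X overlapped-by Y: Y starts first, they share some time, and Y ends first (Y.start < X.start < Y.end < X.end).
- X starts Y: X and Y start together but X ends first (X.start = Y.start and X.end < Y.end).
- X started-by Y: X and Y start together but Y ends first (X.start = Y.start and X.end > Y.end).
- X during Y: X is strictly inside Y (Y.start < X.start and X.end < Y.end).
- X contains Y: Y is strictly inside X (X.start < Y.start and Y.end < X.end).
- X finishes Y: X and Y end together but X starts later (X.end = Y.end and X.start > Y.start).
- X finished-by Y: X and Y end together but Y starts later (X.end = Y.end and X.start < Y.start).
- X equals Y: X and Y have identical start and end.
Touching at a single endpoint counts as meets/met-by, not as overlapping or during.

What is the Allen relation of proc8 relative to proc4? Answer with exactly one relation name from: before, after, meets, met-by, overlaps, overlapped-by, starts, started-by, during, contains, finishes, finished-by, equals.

proc8 = [210, 315]; proc4 = [80, 248].
Compare endpoints: proc8.start > proc4.start, proc8.start < proc4.end, proc8.end > proc4.start, proc8.end > proc4.end.
That pattern is 'overlapped-by'.

overlapped-by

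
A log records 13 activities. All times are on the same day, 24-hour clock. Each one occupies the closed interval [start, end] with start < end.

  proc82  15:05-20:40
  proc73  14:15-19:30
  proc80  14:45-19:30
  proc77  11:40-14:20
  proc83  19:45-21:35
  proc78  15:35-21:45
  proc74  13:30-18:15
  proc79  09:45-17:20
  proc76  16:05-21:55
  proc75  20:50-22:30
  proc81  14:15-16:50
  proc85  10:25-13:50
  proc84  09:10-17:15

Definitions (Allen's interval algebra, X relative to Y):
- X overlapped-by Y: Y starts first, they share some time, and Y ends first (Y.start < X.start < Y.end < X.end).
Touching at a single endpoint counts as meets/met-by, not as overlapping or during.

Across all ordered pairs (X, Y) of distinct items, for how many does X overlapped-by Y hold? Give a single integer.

Checking all 156 ordered pairs for relation 'overlapped-by'; matching pairs in alphabetical order:
(proc73, proc74): proc73 overlapped-by proc74 ✓
(proc73, proc77): proc73 overlapped-by proc77 ✓
(proc73, proc79): proc73 overlapped-by proc79 ✓
(proc73, proc84): proc73 overlapped-by proc84 ✓
(proc74, proc77): proc74 overlapped-by proc77 ✓
(proc74, proc79): proc74 overlapped-by proc79 ✓
(proc74, proc84): proc74 overlapped-by proc84 ✓
(proc74, proc85): proc74 overlapped-by proc85 ✓
(proc75, proc76): proc75 overlapped-by proc76 ✓
(proc75, proc78): proc75 overlapped-by proc78 ✓
(proc75, proc83): proc75 overlapped-by proc83 ✓
(proc76, proc73): proc76 overlapped-by proc73 ✓
(proc76, proc74): proc76 overlapped-by proc74 ✓
(proc76, proc78): proc76 overlapped-by proc78 ✓
(proc76, proc79): proc76 overlapped-by proc79 ✓
(proc76, proc80): proc76 overlapped-by proc80 ✓
(proc76, proc81): proc76 overlapped-by proc81 ✓
(proc76, proc82): proc76 overlapped-by proc82 ✓
(proc76, proc84): proc76 overlapped-by proc84 ✓
(proc77, proc85): proc77 overlapped-by proc85 ✓
(proc78, proc73): proc78 overlapped-by proc73 ✓
(proc78, proc74): proc78 overlapped-by proc74 ✓
(proc78, proc79): proc78 overlapped-by proc79 ✓
(proc78, proc80): proc78 overlapped-by proc80 ✓
... plus 16 further pairs not listed.
Count: 40.

40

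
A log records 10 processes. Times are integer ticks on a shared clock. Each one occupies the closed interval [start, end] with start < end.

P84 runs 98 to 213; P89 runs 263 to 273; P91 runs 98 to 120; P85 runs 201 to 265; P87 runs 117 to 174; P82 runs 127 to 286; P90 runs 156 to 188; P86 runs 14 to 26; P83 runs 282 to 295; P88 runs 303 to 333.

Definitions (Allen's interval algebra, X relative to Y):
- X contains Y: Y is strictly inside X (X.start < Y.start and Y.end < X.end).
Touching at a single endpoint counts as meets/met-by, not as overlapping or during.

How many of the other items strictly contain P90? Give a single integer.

Target P90 = [156, 188].
P82 [127, 286] → contains → counts.
P83 [282, 295] → after → no.
P84 [98, 213] → contains → counts.
P85 [201, 265] → after → no.
P86 [14, 26] → before → no.
P87 [117, 174] → overlaps → no.
P88 [303, 333] → after → no.
P89 [263, 273] → after → no.
P91 [98, 120] → before → no.
Total: 2.

2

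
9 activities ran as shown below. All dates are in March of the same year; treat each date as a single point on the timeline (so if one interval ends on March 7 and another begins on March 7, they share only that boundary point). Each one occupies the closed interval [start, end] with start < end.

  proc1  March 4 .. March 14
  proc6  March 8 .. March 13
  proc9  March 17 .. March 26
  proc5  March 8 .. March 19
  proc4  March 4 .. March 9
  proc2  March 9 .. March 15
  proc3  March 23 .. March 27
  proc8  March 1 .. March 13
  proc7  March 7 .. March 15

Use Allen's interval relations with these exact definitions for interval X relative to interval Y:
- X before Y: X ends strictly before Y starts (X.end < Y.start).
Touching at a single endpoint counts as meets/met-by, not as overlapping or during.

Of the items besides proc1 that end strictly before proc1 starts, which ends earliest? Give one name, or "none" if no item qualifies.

none

Target proc1 = [March 4, March 14].
proc2 [March 9, March 15] → overlapped-by → excluded.
proc3 [March 23, March 27] → after → excluded.
proc4 [March 4, March 9] → starts → excluded.
proc5 [March 8, March 19] → overlapped-by → excluded.
proc6 [March 8, March 13] → during → excluded.
proc7 [March 7, March 15] → overlapped-by → excluded.
proc8 [March 1, March 13] → overlaps → excluded.
proc9 [March 17, March 26] → after → excluded.
No candidates → none.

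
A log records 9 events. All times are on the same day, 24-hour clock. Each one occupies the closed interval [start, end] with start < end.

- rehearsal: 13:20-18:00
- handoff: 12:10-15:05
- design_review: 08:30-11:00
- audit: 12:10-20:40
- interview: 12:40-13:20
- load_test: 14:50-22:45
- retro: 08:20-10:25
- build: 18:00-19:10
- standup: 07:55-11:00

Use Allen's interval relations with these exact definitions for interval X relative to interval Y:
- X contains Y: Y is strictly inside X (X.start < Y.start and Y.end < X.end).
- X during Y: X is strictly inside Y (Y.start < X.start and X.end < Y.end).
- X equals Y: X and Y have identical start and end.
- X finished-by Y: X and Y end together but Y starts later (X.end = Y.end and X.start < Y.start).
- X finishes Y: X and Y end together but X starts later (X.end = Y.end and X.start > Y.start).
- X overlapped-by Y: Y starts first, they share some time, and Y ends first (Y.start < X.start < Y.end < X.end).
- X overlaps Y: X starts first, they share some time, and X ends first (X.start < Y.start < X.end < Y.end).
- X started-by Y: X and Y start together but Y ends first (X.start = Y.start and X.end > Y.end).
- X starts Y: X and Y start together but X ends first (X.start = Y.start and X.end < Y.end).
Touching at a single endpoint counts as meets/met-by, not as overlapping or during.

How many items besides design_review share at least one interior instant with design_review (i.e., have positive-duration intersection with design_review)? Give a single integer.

Target design_review = [08:30, 11:00].
audit [12:10, 20:40] → after → no.
build [18:00, 19:10] → after → no.
handoff [12:10, 15:05] → after → no.
interview [12:40, 13:20] → after → no.
load_test [14:50, 22:45] → after → no.
rehearsal [13:20, 18:00] → after → no.
retro [08:20, 10:25] → overlaps → counts.
standup [07:55, 11:00] → finished-by → counts.
Total: 2.

2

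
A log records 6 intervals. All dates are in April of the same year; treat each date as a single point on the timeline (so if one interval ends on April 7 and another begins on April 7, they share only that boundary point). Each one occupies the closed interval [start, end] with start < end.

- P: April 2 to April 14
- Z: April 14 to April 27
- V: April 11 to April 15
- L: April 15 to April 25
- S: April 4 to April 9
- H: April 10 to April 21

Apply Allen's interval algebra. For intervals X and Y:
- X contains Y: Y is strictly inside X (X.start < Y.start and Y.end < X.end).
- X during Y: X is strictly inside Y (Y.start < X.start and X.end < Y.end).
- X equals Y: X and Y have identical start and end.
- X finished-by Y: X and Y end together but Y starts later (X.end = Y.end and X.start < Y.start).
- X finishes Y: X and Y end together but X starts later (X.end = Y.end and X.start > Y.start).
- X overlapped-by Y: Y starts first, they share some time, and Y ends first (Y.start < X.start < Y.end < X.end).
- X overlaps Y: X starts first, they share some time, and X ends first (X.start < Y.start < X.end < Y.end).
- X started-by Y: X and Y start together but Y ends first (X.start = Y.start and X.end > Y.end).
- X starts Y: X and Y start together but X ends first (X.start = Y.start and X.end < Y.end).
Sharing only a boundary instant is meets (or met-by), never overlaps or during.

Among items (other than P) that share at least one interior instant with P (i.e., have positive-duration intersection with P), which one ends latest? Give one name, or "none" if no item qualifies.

Target P = [April 2, April 14].
H [April 10, April 21] → overlapped-by → candidate.
L [April 15, April 25] → after → excluded.
S [April 4, April 9] → during → candidate.
V [April 11, April 15] → overlapped-by → candidate.
Z [April 14, April 27] → met-by → excluded.
Among candidates, latest end is April 21 → H.

H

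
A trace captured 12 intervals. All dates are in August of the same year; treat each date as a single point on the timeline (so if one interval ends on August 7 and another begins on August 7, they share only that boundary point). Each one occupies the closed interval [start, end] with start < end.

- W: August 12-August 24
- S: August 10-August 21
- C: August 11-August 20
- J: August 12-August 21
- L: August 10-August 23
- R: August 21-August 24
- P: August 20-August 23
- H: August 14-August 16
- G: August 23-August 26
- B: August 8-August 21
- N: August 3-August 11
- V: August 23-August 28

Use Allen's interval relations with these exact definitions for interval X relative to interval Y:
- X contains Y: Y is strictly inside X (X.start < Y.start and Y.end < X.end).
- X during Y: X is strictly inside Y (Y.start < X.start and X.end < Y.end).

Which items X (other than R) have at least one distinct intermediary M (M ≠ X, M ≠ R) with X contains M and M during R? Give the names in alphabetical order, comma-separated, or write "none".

none

Target R = [August 21, August 24].
Intermediaries M with M during R: none.
Union: none.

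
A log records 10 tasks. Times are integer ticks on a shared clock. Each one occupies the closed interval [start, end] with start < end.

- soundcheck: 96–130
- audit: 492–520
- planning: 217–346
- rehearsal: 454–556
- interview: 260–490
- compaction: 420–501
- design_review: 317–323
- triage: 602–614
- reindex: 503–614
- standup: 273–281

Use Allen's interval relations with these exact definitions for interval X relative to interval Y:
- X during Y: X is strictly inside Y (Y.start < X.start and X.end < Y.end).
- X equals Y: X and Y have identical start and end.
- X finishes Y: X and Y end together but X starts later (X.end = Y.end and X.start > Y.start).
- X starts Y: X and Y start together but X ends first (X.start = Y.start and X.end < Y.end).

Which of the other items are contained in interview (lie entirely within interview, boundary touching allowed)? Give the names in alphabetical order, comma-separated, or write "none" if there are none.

design_review, standup

Target interview = [260, 490].
audit [492, 520] → after → no.
compaction [420, 501] → overlapped-by → no.
design_review [317, 323] → during → yes.
planning [217, 346] → overlaps → no.
rehearsal [454, 556] → overlapped-by → no.
reindex [503, 614] → after → no.
soundcheck [96, 130] → before → no.
standup [273, 281] → during → yes.
triage [602, 614] → after → no.
Result: design_review, standup.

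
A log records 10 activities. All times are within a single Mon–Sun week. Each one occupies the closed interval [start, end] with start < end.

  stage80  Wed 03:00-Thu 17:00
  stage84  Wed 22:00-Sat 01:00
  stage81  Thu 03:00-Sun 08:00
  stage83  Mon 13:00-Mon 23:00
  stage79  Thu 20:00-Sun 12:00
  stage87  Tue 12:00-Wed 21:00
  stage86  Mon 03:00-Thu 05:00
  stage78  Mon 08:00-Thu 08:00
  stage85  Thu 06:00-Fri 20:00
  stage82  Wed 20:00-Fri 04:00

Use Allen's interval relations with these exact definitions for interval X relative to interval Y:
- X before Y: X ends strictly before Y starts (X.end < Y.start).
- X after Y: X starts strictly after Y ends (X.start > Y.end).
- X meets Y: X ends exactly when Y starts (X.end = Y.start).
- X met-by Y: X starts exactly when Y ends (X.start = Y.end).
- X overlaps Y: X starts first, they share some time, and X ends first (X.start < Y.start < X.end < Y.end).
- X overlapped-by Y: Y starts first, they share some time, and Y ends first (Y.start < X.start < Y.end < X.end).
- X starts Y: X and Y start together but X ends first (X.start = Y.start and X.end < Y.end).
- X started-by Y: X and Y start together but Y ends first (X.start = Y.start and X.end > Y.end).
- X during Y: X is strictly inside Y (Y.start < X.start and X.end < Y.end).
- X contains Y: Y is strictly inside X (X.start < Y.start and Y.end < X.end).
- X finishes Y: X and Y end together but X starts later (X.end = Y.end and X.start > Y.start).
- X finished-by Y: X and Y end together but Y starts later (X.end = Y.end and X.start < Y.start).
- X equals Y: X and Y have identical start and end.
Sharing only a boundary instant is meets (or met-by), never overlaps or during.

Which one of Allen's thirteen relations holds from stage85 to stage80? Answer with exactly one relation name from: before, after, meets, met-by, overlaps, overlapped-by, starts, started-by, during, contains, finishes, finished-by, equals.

stage85 = [Thu 06:00, Fri 20:00]; stage80 = [Wed 03:00, Thu 17:00].
Compare endpoints: stage85.start > stage80.start, stage85.start < stage80.end, stage85.end > stage80.start, stage85.end > stage80.end.
That pattern is 'overlapped-by'.

overlapped-by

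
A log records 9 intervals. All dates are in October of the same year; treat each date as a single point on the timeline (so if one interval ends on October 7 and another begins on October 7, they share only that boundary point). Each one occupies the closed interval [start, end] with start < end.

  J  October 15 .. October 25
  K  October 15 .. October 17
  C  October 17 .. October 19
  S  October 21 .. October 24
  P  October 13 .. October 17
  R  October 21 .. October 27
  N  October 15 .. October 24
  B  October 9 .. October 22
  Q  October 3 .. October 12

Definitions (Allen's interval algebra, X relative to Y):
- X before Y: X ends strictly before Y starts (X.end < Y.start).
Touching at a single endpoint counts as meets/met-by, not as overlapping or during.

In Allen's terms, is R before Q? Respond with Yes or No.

No

R = [October 21, October 27], Q = [October 3, October 12].
Actual relation of R to Q: after.
Asked whether 'before' holds → No.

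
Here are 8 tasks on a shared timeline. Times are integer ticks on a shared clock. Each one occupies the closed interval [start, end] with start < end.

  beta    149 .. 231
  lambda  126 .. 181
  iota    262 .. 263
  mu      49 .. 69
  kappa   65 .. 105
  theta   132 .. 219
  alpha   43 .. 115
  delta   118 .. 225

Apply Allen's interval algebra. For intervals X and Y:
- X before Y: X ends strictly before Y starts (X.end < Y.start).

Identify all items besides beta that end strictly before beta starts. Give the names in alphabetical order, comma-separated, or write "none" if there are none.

Target beta = [149, 231].
alpha [43, 115] → before → yes.
delta [118, 225] → overlaps → no.
iota [262, 263] → after → no.
kappa [65, 105] → before → yes.
lambda [126, 181] → overlaps → no.
mu [49, 69] → before → yes.
theta [132, 219] → overlaps → no.
Result: alpha, kappa, mu.

alpha, kappa, mu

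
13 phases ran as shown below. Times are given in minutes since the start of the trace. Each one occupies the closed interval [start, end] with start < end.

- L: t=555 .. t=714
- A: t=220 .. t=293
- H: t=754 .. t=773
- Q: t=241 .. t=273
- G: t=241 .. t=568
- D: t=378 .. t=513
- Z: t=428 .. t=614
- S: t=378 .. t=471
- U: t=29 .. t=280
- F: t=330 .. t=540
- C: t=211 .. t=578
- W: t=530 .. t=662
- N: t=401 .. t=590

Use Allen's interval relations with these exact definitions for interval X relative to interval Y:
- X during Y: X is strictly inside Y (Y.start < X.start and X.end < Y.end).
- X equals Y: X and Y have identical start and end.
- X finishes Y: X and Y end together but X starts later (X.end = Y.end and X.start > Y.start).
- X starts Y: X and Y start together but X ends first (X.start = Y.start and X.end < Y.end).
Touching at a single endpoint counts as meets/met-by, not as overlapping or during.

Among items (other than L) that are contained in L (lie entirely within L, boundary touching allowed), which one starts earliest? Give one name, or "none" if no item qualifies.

none

Target L = [t=555, t=714].
A [t=220, t=293] → before → excluded.
C [t=211, t=578] → overlaps → excluded.
D [t=378, t=513] → before → excluded.
F [t=330, t=540] → before → excluded.
G [t=241, t=568] → overlaps → excluded.
H [t=754, t=773] → after → excluded.
N [t=401, t=590] → overlaps → excluded.
Q [t=241, t=273] → before → excluded.
S [t=378, t=471] → before → excluded.
U [t=29, t=280] → before → excluded.
W [t=530, t=662] → overlaps → excluded.
Z [t=428, t=614] → overlaps → excluded.
No candidates → none.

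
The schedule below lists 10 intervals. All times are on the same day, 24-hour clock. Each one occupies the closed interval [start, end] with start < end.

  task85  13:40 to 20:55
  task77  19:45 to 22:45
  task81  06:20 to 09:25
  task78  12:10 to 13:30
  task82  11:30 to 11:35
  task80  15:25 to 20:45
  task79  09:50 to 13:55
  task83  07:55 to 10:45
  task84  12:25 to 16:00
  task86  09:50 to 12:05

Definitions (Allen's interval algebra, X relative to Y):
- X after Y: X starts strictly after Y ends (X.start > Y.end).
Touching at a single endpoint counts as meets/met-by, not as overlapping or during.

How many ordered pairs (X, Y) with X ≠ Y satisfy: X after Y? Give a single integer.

30

Checking all 90 ordered pairs for relation 'after'; matching pairs in alphabetical order:
(task77, task78): task77 after task78 ✓
(task77, task79): task77 after task79 ✓
(task77, task81): task77 after task81 ✓
(task77, task82): task77 after task82 ✓
(task77, task83): task77 after task83 ✓
(task77, task84): task77 after task84 ✓
(task77, task86): task77 after task86 ✓
(task78, task81): task78 after task81 ✓
(task78, task82): task78 after task82 ✓
(task78, task83): task78 after task83 ✓
(task78, task86): task78 after task86 ✓
(task79, task81): task79 after task81 ✓
(task80, task78): task80 after task78 ✓
(task80, task79): task80 after task79 ✓
(task80, task81): task80 after task81 ✓
(task80, task82): task80 after task82 ✓
(task80, task83): task80 after task83 ✓
(task80, task86): task80 after task86 ✓
(task82, task81): task82 after task81 ✓
(task82, task83): task82 after task83 ✓
(task84, task81): task84 after task81 ✓
(task84, task82): task84 after task82 ✓
(task84, task83): task84 after task83 ✓
(task84, task86): task84 after task86 ✓
... plus 6 further pairs not listed.
Count: 30.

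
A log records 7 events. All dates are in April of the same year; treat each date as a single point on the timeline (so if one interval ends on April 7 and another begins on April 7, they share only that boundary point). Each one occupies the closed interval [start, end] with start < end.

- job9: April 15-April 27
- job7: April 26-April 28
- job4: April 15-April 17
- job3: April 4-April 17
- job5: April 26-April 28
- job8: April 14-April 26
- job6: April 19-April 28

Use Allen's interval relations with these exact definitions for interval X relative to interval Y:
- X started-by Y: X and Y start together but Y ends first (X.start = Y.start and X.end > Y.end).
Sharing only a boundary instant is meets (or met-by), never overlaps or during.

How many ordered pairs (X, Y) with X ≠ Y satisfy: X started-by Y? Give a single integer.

Checking all 42 ordered pairs for relation 'started-by'; matching pairs in alphabetical order:
(job9, job4): job9 started-by job4 ✓
Count: 1.

1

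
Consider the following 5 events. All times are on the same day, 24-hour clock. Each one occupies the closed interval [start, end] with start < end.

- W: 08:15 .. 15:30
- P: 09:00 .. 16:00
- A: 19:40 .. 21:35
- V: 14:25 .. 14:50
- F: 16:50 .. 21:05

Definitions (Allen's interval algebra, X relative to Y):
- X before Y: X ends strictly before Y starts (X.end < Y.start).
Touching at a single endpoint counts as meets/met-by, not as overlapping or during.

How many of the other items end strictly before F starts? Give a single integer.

Target F = [16:50, 21:05].
A [19:40, 21:35] → overlapped-by → no.
P [09:00, 16:00] → before → counts.
V [14:25, 14:50] → before → counts.
W [08:15, 15:30] → before → counts.
Total: 3.

3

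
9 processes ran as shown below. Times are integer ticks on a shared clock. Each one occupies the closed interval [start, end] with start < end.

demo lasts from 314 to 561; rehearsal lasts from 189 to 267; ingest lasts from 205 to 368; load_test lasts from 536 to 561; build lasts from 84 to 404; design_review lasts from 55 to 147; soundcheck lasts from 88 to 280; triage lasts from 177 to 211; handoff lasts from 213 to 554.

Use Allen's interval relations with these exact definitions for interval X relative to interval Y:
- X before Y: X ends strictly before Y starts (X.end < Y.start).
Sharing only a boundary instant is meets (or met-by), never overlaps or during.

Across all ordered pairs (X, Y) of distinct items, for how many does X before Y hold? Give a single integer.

15

Checking all 72 ordered pairs for relation 'before'; matching pairs in alphabetical order:
(build, load_test): build before load_test ✓
(design_review, demo): design_review before demo ✓
(design_review, handoff): design_review before handoff ✓
(design_review, ingest): design_review before ingest ✓
(design_review, load_test): design_review before load_test ✓
(design_review, rehearsal): design_review before rehearsal ✓
(design_review, triage): design_review before triage ✓
(ingest, load_test): ingest before load_test ✓
(rehearsal, demo): rehearsal before demo ✓
(rehearsal, load_test): rehearsal before load_test ✓
(soundcheck, demo): soundcheck before demo ✓
(soundcheck, load_test): soundcheck before load_test ✓
(triage, demo): triage before demo ✓
(triage, handoff): triage before handoff ✓
(triage, load_test): triage before load_test ✓
Count: 15.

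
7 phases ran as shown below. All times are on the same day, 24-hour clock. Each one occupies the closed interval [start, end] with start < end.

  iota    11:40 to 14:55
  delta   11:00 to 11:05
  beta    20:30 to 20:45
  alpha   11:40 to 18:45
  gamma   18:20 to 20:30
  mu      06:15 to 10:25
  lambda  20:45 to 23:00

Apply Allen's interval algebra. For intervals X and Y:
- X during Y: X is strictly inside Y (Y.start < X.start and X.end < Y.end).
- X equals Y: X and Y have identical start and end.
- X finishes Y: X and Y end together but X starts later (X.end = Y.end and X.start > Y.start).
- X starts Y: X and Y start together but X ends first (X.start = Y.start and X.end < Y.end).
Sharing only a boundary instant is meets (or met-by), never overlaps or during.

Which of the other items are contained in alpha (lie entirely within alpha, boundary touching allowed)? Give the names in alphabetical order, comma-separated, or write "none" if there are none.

iota

Target alpha = [11:40, 18:45].
beta [20:30, 20:45] → after → no.
delta [11:00, 11:05] → before → no.
gamma [18:20, 20:30] → overlapped-by → no.
iota [11:40, 14:55] → starts → yes.
lambda [20:45, 23:00] → after → no.
mu [06:15, 10:25] → before → no.
Result: iota.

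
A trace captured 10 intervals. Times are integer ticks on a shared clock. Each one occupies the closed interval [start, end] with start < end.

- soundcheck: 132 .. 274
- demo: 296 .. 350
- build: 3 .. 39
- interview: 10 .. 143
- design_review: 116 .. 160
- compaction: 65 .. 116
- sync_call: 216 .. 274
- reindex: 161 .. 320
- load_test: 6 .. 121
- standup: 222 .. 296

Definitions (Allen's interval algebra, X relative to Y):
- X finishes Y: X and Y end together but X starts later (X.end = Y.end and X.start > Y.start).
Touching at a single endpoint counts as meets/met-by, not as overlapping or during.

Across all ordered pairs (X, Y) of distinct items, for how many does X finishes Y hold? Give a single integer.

Checking all 90 ordered pairs for relation 'finishes'; matching pairs in alphabetical order:
(sync_call, soundcheck): sync_call finishes soundcheck ✓
Count: 1.

1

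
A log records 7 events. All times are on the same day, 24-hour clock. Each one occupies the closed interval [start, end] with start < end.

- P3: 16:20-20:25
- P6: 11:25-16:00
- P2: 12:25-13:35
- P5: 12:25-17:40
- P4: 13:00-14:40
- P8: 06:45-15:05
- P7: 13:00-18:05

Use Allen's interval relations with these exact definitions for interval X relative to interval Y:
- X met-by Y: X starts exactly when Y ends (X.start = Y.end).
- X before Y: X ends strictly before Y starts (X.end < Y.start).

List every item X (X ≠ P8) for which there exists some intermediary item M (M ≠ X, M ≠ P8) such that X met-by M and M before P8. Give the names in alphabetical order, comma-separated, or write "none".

none

Target P8 = [06:45, 15:05].
Intermediaries M with M before P8: none.
Union: none.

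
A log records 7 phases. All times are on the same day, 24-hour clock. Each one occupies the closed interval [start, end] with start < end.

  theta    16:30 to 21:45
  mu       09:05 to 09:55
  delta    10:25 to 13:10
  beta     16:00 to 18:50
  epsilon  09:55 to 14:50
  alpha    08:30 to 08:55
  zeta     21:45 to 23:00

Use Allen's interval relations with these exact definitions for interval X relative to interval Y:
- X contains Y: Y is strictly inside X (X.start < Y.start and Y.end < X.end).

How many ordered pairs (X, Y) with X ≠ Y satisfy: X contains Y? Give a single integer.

1

Checking all 42 ordered pairs for relation 'contains'; matching pairs in alphabetical order:
(epsilon, delta): epsilon contains delta ✓
Count: 1.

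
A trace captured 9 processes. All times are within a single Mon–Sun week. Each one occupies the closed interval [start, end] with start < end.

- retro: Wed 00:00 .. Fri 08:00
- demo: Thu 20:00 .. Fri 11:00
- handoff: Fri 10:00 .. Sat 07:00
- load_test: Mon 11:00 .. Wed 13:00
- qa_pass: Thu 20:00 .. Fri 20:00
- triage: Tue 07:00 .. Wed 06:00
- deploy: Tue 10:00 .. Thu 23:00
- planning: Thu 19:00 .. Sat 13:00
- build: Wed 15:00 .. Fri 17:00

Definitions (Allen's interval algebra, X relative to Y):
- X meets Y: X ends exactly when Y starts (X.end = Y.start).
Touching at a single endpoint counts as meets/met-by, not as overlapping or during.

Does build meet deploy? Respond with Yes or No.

No

build = [Wed 15:00, Fri 17:00], deploy = [Tue 10:00, Thu 23:00].
Actual relation of build to deploy: overlapped-by.
Asked whether 'meets' holds → No.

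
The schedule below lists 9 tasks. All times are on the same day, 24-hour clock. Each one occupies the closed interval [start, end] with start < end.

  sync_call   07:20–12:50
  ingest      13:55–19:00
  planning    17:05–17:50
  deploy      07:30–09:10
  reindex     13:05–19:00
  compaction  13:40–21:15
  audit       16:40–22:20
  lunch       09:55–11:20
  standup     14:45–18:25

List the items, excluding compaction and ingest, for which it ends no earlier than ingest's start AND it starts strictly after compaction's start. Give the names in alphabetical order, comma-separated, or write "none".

audit, planning, standup

Conditions: its end is no earlier than ingest's start (X.end >= 13:55) AND its start is strictly after compaction's start (X.start > 13:40).
audit: end 22:20 >= 13:55? ✓; start 16:40 > 13:40? ✓ → yes.
deploy: end 09:10 >= 13:55? ✗; start 07:30 > 13:40? ✗ → no.
lunch: end 11:20 >= 13:55? ✗; start 09:55 > 13:40? ✗ → no.
planning: end 17:50 >= 13:55? ✓; start 17:05 > 13:40? ✓ → yes.
reindex: end 19:00 >= 13:55? ✓; start 13:05 > 13:40? ✗ → no.
standup: end 18:25 >= 13:55? ✓; start 14:45 > 13:40? ✓ → yes.
sync_call: end 12:50 >= 13:55? ✗; start 07:20 > 13:40? ✗ → no.
Result: audit, planning, standup.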